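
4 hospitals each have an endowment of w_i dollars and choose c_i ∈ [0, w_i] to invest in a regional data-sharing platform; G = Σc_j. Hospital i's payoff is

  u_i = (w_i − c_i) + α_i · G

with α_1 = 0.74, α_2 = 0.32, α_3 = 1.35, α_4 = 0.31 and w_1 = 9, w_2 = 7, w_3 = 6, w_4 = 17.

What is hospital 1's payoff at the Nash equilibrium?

∂u_i/∂c_i = α_i − 1, so hospital i contributes w_i if α_i > 1, else 0.
α_i > 1 for i ∈ {3}; NE contributions (0, 0, 6, 0), G = 6.
u_1 = (9 − 0) + 0.74·6 = 13.44.

13.44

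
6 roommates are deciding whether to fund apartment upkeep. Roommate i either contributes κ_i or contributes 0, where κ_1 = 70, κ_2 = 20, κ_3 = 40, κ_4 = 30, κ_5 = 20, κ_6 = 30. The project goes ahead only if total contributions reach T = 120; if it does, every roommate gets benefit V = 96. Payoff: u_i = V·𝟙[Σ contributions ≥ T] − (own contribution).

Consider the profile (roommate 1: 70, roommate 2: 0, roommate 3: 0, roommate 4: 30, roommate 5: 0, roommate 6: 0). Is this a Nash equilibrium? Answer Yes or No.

Total = 100 < 120: not provided.
Roommate 1 (pledges 70, payoff -70): dropping to 0 → total 30, payoff 0. Profitable deviation.

No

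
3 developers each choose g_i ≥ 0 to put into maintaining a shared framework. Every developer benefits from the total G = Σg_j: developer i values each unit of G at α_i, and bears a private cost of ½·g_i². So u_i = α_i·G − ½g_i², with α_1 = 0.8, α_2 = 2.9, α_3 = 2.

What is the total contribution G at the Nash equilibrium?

5.7

Developer i's FOC: ∂u_i/∂g_i = α_i − g_i = 0, so g_i* = α_i.
NE contributions = (0.8, 2.9, 2); G = 5.7.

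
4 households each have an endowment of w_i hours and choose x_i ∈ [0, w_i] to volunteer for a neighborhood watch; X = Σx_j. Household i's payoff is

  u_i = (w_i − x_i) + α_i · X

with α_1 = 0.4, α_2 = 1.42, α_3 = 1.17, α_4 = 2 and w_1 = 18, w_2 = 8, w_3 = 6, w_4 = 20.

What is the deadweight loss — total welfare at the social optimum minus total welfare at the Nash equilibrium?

∂u_i/∂x_i = α_i − 1, so household i contributes w_i if α_i > 1, else 0.
α_i > 1 for i ∈ {2, 3, 4}; NE contributions (0, 8, 6, 20), X = 34.
W^NE = Σw_i − X^NE + (Σα_i)·X^NE = 52 + 3.99·34 = 187.66.
Planner: ∂(Σu_j)/∂x_i = Σα_j − 1 = 3.99 > 0, so everyone contributes w_i; X^SO = 52, W^SO = 52 + 3.99·52 = 259.48.
Deadweight loss = 71.82.

71.82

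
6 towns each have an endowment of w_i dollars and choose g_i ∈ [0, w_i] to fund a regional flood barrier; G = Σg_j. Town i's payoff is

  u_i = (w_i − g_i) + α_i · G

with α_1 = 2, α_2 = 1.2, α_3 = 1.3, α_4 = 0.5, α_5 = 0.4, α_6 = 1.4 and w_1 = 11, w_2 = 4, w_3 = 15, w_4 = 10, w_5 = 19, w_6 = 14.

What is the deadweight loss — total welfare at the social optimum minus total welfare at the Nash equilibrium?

∂u_i/∂g_i = α_i − 1, so town i contributes w_i if α_i > 1, else 0.
α_i > 1 for i ∈ {1, 2, 3, 6}; NE contributions (11, 4, 15, 0, 0, 14), G = 44.
W^NE = Σw_i − G^NE + (Σα_i)·G^NE = 73 + 5.8·44 = 328.2.
Planner: ∂(Σu_j)/∂g_i = Σα_j − 1 = 5.8 > 0, so everyone contributes w_i; G^SO = 73, W^SO = 73 + 5.8·73 = 496.4.
Deadweight loss = 168.2.

168.2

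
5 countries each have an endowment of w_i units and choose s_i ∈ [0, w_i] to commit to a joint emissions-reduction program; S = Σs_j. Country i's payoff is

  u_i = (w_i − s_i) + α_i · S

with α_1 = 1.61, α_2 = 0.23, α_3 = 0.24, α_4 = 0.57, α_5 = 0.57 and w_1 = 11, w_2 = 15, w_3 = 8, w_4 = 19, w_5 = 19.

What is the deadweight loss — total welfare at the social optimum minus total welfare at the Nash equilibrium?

∂u_i/∂s_i = α_i − 1, so country i contributes w_i if α_i > 1, else 0.
α_i > 1 for i ∈ {1}; NE contributions (11, 0, 0, 0, 0), S = 11.
W^NE = Σw_i − S^NE + (Σα_i)·S^NE = 72 + 2.22·11 = 96.42.
Planner: ∂(Σu_j)/∂s_i = Σα_j − 1 = 2.22 > 0, so everyone contributes w_i; S^SO = 72, W^SO = 72 + 2.22·72 = 231.84.
Deadweight loss = 135.42.

135.42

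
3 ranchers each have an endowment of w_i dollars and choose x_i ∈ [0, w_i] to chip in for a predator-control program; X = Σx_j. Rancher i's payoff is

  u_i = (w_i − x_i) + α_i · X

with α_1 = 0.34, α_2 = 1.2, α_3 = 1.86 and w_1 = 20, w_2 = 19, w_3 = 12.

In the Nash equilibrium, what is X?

31

∂u_i/∂x_i = α_i − 1, so rancher i contributes w_i if α_i > 1, else 0.
α_i > 1 for i ∈ {2, 3}; NE contributions (0, 19, 12), X = 31.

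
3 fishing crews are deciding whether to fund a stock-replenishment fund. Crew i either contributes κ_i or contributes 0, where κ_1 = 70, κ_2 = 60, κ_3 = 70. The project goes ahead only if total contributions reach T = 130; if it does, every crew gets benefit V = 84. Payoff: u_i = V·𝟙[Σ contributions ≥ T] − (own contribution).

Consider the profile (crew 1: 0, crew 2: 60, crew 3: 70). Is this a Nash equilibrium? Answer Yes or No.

Yes

Total = 130 ≥ 130: provided.
Crew 1 (pledges 0, payoff 84): pledging 70 → total 200, payoff 14. No gain.
Crew 2 (pledges 60, payoff 24): dropping to 0 → total 70, payoff 0. No gain.
Crew 3 (pledges 70, payoff 14): dropping to 0 → total 60, payoff 0. No gain.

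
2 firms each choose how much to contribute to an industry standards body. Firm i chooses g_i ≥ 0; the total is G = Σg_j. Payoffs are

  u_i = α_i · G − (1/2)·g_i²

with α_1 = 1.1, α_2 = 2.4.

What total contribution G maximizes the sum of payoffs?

7

Planner FOC: ∂(Σu_j)/∂g_i = (Σα_j) − g_i = 0, so g_i^SO = Σα_j = 3.5 for every i; G^SO = 7.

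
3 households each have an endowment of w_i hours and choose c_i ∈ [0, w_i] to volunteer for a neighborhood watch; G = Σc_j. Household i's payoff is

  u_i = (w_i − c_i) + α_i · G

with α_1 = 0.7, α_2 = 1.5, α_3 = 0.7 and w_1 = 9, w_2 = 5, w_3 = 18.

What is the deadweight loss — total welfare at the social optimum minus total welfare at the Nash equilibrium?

51.3

∂u_i/∂c_i = α_i − 1, so household i contributes w_i if α_i > 1, else 0.
α_i > 1 for i ∈ {2}; NE contributions (0, 5, 0), G = 5.
W^NE = Σw_i − G^NE + (Σα_i)·G^NE = 32 + 1.9·5 = 41.5.
Planner: ∂(Σu_j)/∂c_i = Σα_j − 1 = 1.9 > 0, so everyone contributes w_i; G^SO = 32, W^SO = 32 + 1.9·32 = 92.8.
Deadweight loss = 51.3.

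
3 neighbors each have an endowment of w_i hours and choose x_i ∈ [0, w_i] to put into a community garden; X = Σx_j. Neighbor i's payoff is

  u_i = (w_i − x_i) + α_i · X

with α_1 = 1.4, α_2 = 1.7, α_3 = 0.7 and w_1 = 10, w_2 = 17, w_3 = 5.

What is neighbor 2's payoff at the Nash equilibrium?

45.9

∂u_i/∂x_i = α_i − 1, so neighbor i contributes w_i if α_i > 1, else 0.
α_i > 1 for i ∈ {1, 2}; NE contributions (10, 17, 0), X = 27.
u_2 = (17 − 17) + 1.7·27 = 45.9.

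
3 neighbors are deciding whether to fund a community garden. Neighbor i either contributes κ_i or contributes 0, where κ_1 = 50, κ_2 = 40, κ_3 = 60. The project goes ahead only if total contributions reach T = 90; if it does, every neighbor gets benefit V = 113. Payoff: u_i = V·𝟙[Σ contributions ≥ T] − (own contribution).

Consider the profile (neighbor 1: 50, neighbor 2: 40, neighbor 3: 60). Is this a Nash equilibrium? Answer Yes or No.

Total = 150 ≥ 90: provided.
Neighbor 1 (pledges 50, payoff 63): dropping to 0 → total 100, payoff 113. Profitable deviation.

No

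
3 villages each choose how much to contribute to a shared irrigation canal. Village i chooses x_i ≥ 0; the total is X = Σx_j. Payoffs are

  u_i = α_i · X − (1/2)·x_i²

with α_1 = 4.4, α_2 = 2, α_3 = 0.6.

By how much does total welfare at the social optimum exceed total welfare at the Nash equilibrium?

36.36

Village i's FOC: ∂u_i/∂x_i = α_i − x_i = 0, so x_i* = α_i.
NE contributions = (4.4, 2, 0.6); X = 7.
W^NE = (Σα)·X − ½Σα_i² = 7² − ½·23.72 = 37.14.
Planner sets x_i = Σα_j = 7 for every i, so X^SO = 3·7 = 21.
W^SO = (Σα)·X^SO − ½·3·(Σα)² = (3/2)·7² = 73.5.
Deadweight loss = W^SO − W^NE = 36.36.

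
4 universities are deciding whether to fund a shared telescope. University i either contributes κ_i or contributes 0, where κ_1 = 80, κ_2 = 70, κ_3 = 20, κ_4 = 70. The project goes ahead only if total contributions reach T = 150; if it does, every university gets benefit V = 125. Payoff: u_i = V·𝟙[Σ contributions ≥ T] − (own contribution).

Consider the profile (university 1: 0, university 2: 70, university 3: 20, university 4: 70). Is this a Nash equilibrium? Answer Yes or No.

Yes

Total = 160 ≥ 150: provided.
University 1 (pledges 0, payoff 125): pledging 80 → total 240, payoff 45. No gain.
University 2 (pledges 70, payoff 55): dropping to 0 → total 90, payoff 0. No gain.
University 3 (pledges 20, payoff 105): dropping to 0 → total 140, payoff 0. No gain.
University 4 (pledges 70, payoff 55): dropping to 0 → total 90, payoff 0. No gain.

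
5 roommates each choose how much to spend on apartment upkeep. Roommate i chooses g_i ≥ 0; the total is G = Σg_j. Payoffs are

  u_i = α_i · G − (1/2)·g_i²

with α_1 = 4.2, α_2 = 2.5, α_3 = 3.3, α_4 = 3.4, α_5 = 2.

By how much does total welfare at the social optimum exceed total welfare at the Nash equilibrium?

Roommate i's FOC: ∂u_i/∂g_i = α_i − g_i = 0, so g_i* = α_i.
NE contributions = (4.2, 2.5, 3.3, 3.4, 2); G = 15.4.
W^NE = (Σα)·G − ½Σα_i² = 15.4² − ½·50.34 = 211.99.
Planner sets g_i = Σα_j = 15.4 for every i, so G^SO = 5·15.4 = 77.
W^SO = (Σα)·G^SO − ½·5·(Σα)² = (5/2)·15.4² = 592.9.
Deadweight loss = W^SO − W^NE = 380.91.

380.91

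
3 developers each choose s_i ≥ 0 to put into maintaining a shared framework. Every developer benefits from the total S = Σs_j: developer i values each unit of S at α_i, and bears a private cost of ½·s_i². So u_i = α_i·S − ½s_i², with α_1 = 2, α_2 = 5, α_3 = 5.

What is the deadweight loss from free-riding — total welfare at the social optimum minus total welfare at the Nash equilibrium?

99

Developer i's FOC: ∂u_i/∂s_i = α_i − s_i = 0, so s_i* = α_i.
NE contributions = (2, 5, 5); S = 12.
W^NE = (Σα)·S − ½Σα_i² = 12² − ½·54 = 117.
Planner sets s_i = Σα_j = 12 for every i, so S^SO = 3·12 = 36.
W^SO = (Σα)·S^SO − ½·3·(Σα)² = (3/2)·12² = 216.
Deadweight loss = W^SO − W^NE = 99.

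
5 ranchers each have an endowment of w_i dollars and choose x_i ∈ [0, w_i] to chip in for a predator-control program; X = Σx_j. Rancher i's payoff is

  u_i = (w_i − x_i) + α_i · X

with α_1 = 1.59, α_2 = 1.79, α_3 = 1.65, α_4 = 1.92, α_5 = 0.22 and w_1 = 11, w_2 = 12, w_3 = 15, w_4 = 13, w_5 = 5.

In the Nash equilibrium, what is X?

∂u_i/∂x_i = α_i − 1, so rancher i contributes w_i if α_i > 1, else 0.
α_i > 1 for i ∈ {1, 2, 3, 4}; NE contributions (11, 12, 15, 13, 0), X = 51.

51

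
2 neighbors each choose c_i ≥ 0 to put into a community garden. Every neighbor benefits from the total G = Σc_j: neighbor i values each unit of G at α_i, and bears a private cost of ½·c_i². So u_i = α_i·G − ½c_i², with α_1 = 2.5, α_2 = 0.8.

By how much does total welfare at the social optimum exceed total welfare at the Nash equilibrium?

3.445

Neighbor i's FOC: ∂u_i/∂c_i = α_i − c_i = 0, so c_i* = α_i.
NE contributions = (2.5, 0.8); G = 3.3.
W^NE = (Σα)·G − ½Σα_i² = 3.3² − ½·6.89 = 7.445.
Planner sets c_i = Σα_j = 3.3 for every i, so G^SO = 2·3.3 = 6.6.
W^SO = (Σα)·G^SO − ½·2·(Σα)² = (2/2)·3.3² = 10.89.
Deadweight loss = W^SO − W^NE = 3.445.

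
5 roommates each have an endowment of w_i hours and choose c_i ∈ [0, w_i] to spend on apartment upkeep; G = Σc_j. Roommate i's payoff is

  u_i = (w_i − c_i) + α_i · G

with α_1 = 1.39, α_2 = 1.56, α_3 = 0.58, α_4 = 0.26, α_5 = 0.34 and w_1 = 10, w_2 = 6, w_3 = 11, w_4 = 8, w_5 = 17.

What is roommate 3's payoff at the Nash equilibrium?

20.28

∂u_i/∂c_i = α_i − 1, so roommate i contributes w_i if α_i > 1, else 0.
α_i > 1 for i ∈ {1, 2}; NE contributions (10, 6, 0, 0, 0), G = 16.
u_3 = (11 − 0) + 0.58·16 = 20.28.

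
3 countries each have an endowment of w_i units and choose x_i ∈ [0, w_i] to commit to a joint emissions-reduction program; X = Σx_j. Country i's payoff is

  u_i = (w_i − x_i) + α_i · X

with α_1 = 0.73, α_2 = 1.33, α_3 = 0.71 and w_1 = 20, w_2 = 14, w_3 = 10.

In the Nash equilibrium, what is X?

∂u_i/∂x_i = α_i − 1, so country i contributes w_i if α_i > 1, else 0.
α_i > 1 for i ∈ {2}; NE contributions (0, 14, 0), X = 14.

14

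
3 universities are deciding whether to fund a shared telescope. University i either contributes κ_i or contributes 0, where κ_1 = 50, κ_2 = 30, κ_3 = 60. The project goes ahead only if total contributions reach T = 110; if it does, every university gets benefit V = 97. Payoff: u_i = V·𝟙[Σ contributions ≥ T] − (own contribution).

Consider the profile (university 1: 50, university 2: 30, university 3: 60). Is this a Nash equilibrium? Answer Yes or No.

Total = 140 ≥ 110: provided.
University 1 (pledges 50, payoff 47): dropping to 0 → total 90, payoff 0. No gain.
University 2 (pledges 30, payoff 67): dropping to 0 → total 110, payoff 97. Profitable deviation.

No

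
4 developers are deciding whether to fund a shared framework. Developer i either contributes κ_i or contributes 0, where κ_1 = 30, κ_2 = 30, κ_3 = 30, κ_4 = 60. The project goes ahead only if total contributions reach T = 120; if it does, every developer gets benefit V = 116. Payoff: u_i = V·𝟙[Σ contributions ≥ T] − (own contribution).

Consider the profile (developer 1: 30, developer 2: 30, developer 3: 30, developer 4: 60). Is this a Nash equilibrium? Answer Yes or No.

No

Total = 150 ≥ 120: provided.
Developer 1 (pledges 30, payoff 86): dropping to 0 → total 120, payoff 116. Profitable deviation.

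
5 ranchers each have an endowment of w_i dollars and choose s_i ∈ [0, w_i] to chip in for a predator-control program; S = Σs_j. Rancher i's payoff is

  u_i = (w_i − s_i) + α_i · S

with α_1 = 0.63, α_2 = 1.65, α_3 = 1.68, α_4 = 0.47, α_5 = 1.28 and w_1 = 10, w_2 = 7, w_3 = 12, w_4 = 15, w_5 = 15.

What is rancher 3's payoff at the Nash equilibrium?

57.12

∂u_i/∂s_i = α_i − 1, so rancher i contributes w_i if α_i > 1, else 0.
α_i > 1 for i ∈ {2, 3, 5}; NE contributions (0, 7, 12, 0, 15), S = 34.
u_3 = (12 − 12) + 1.68·34 = 57.12.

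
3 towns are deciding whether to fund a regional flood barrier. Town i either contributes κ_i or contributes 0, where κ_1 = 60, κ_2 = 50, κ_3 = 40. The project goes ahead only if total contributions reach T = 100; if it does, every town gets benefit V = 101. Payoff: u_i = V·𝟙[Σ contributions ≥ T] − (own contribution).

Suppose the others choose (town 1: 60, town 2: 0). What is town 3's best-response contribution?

Others' total = 60. Contributing 40 brings total to 100 ≥ 100: gain V − κ_3 = 61.
Best response: 40.

40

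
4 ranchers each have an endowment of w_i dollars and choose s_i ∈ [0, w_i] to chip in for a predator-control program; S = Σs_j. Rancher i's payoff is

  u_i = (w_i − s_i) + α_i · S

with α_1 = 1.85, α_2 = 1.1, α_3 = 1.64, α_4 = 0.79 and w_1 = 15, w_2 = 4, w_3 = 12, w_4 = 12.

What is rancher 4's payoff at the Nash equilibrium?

∂u_i/∂s_i = α_i − 1, so rancher i contributes w_i if α_i > 1, else 0.
α_i > 1 for i ∈ {1, 2, 3}; NE contributions (15, 4, 12, 0), S = 31.
u_4 = (12 − 0) + 0.79·31 = 36.49.

36.49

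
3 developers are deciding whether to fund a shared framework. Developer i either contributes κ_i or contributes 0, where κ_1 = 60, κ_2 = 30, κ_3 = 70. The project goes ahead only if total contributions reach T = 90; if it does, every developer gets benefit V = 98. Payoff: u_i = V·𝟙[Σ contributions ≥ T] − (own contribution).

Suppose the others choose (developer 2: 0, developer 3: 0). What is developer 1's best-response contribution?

0

Others' total = 0. Even contributing 60 gives 60 < 90: no benefit either way.
Best response: 0.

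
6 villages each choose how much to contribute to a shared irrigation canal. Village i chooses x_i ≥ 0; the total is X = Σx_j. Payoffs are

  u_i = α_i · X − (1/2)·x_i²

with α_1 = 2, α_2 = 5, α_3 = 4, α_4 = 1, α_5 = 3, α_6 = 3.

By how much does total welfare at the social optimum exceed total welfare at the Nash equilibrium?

Village i's FOC: ∂u_i/∂x_i = α_i − x_i = 0, so x_i* = α_i.
NE contributions = (2, 5, 4, 1, 3, 3); X = 18.
W^NE = (Σα)·X − ½Σα_i² = 18² − ½·64 = 292.
Planner sets x_i = Σα_j = 18 for every i, so X^SO = 6·18 = 108.
W^SO = (Σα)·X^SO − ½·6·(Σα)² = (6/2)·18² = 972.
Deadweight loss = W^SO − W^NE = 680.

680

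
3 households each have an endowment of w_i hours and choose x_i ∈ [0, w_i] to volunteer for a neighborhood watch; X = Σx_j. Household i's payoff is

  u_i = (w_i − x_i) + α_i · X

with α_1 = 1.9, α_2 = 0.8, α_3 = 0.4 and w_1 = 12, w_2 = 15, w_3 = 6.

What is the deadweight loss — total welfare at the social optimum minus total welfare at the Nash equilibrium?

∂u_i/∂x_i = α_i − 1, so household i contributes w_i if α_i > 1, else 0.
α_i > 1 for i ∈ {1}; NE contributions (12, 0, 0), X = 12.
W^NE = Σw_i − X^NE + (Σα_i)·X^NE = 33 + 2.1·12 = 58.2.
Planner: ∂(Σu_j)/∂x_i = Σα_j − 1 = 2.1 > 0, so everyone contributes w_i; X^SO = 33, W^SO = 33 + 2.1·33 = 102.3.
Deadweight loss = 44.1.

44.1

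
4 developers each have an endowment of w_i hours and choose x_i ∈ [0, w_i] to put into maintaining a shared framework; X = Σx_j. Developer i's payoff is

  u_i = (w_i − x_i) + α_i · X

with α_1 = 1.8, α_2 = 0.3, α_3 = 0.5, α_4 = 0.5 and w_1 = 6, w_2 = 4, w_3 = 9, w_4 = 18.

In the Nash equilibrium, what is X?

6

∂u_i/∂x_i = α_i − 1, so developer i contributes w_i if α_i > 1, else 0.
α_i > 1 for i ∈ {1}; NE contributions (6, 0, 0, 0), X = 6.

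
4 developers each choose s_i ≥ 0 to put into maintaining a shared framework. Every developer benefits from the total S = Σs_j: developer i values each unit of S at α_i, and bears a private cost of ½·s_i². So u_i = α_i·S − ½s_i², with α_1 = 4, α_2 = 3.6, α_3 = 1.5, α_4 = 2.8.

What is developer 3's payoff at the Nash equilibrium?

Developer i's FOC: ∂u_i/∂s_i = α_i − s_i = 0, so s_i* = α_i.
NE contributions = (4, 3.6, 1.5, 2.8); S = 11.9.
u_3 = α_3·S − ½·(s_3)² = 1.5·11.9 − ½·1.5² = 16.725.

16.725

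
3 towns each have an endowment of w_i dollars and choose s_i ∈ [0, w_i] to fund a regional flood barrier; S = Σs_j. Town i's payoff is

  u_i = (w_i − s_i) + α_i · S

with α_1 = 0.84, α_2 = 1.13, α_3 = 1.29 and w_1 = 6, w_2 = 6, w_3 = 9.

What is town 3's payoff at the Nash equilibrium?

∂u_i/∂s_i = α_i − 1, so town i contributes w_i if α_i > 1, else 0.
α_i > 1 for i ∈ {2, 3}; NE contributions (0, 6, 9), S = 15.
u_3 = (9 − 9) + 1.29·15 = 19.35.

19.35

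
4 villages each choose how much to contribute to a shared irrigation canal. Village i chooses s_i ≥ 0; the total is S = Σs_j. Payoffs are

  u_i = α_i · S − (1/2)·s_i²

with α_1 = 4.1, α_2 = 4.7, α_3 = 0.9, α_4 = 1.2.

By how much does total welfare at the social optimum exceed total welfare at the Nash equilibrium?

Village i's FOC: ∂u_i/∂s_i = α_i − s_i = 0, so s_i* = α_i.
NE contributions = (4.1, 4.7, 0.9, 1.2); S = 10.9.
W^NE = (Σα)·S − ½Σα_i² = 10.9² − ½·41.15 = 98.235.
Planner sets s_i = Σα_j = 10.9 for every i, so S^SO = 4·10.9 = 43.6.
W^SO = (Σα)·S^SO − ½·4·(Σα)² = (4/2)·10.9² = 237.62.
Deadweight loss = W^SO − W^NE = 139.385.

139.385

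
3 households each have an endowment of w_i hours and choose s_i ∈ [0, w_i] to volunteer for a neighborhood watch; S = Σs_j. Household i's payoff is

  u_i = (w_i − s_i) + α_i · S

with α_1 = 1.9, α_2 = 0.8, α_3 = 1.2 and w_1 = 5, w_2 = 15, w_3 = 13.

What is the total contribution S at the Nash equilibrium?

∂u_i/∂s_i = α_i − 1, so household i contributes w_i if α_i > 1, else 0.
α_i > 1 for i ∈ {1, 3}; NE contributions (5, 0, 13), S = 18.

18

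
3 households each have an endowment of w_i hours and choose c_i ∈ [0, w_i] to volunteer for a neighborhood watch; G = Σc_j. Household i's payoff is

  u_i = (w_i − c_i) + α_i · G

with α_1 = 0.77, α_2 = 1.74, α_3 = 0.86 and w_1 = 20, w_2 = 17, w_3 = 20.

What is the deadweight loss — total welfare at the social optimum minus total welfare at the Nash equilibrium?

∂u_i/∂c_i = α_i − 1, so household i contributes w_i if α_i > 1, else 0.
α_i > 1 for i ∈ {2}; NE contributions (0, 17, 0), G = 17.
W^NE = Σw_i − G^NE + (Σα_i)·G^NE = 57 + 2.37·17 = 97.29.
Planner: ∂(Σu_j)/∂c_i = Σα_j − 1 = 2.37 > 0, so everyone contributes w_i; G^SO = 57, W^SO = 57 + 2.37·57 = 192.09.
Deadweight loss = 94.8.

94.8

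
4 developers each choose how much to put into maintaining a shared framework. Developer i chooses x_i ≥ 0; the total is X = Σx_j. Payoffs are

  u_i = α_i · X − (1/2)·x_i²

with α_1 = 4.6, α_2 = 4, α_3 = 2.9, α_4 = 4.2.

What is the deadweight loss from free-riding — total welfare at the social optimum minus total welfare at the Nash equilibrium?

Developer i's FOC: ∂u_i/∂x_i = α_i − x_i = 0, so x_i* = α_i.
NE contributions = (4.6, 4, 2.9, 4.2); X = 15.7.
W^NE = (Σα)·X − ½Σα_i² = 15.7² − ½·63.21 = 214.885.
Planner sets x_i = Σα_j = 15.7 for every i, so X^SO = 4·15.7 = 62.8.
W^SO = (Σα)·X^SO − ½·4·(Σα)² = (4/2)·15.7² = 492.98.
Deadweight loss = W^SO − W^NE = 278.095.

278.095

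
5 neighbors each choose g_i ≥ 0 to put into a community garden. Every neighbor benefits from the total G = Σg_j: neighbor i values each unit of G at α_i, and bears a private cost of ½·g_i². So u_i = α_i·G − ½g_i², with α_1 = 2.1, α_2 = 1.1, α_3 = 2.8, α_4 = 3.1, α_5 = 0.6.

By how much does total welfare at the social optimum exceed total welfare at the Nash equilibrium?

152.85

Neighbor i's FOC: ∂u_i/∂g_i = α_i − g_i = 0, so g_i* = α_i.
NE contributions = (2.1, 1.1, 2.8, 3.1, 0.6); G = 9.7.
W^NE = (Σα)·G − ½Σα_i² = 9.7² − ½·23.43 = 82.375.
Planner sets g_i = Σα_j = 9.7 for every i, so G^SO = 5·9.7 = 48.5.
W^SO = (Σα)·G^SO − ½·5·(Σα)² = (5/2)·9.7² = 235.225.
Deadweight loss = W^SO − W^NE = 152.85.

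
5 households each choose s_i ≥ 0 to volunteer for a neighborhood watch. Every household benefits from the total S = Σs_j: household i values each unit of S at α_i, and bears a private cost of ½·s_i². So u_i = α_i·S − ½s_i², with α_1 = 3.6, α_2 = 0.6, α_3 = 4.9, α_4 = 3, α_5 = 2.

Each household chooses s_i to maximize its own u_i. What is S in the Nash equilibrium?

14.1

Household i's FOC: ∂u_i/∂s_i = α_i − s_i = 0, so s_i* = α_i.
NE contributions = (3.6, 0.6, 4.9, 3, 2); S = 14.1.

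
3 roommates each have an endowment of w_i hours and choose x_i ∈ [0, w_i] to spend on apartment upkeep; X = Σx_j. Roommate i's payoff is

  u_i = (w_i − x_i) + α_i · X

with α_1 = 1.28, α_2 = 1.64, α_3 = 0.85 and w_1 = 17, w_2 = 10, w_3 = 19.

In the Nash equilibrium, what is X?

∂u_i/∂x_i = α_i − 1, so roommate i contributes w_i if α_i > 1, else 0.
α_i > 1 for i ∈ {1, 2}; NE contributions (17, 10, 0), X = 27.

27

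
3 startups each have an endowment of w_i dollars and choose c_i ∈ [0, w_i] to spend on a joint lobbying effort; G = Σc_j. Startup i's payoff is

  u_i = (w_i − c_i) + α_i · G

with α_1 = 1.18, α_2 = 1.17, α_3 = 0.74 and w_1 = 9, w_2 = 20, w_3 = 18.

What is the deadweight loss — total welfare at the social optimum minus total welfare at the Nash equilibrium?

37.62

∂u_i/∂c_i = α_i − 1, so startup i contributes w_i if α_i > 1, else 0.
α_i > 1 for i ∈ {1, 2}; NE contributions (9, 20, 0), G = 29.
W^NE = Σw_i − G^NE + (Σα_i)·G^NE = 47 + 2.09·29 = 107.61.
Planner: ∂(Σu_j)/∂c_i = Σα_j − 1 = 2.09 > 0, so everyone contributes w_i; G^SO = 47, W^SO = 47 + 2.09·47 = 145.23.
Deadweight loss = 37.62.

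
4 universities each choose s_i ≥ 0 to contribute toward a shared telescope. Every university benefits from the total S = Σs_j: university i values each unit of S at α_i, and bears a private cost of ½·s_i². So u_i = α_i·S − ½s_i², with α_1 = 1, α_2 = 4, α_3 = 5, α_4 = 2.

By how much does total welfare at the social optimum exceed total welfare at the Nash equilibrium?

University i's FOC: ∂u_i/∂s_i = α_i − s_i = 0, so s_i* = α_i.
NE contributions = (1, 4, 5, 2); S = 12.
W^NE = (Σα)·S − ½Σα_i² = 12² − ½·46 = 121.
Planner sets s_i = Σα_j = 12 for every i, so S^SO = 4·12 = 48.
W^SO = (Σα)·S^SO − ½·4·(Σα)² = (4/2)·12² = 288.
Deadweight loss = W^SO − W^NE = 167.

167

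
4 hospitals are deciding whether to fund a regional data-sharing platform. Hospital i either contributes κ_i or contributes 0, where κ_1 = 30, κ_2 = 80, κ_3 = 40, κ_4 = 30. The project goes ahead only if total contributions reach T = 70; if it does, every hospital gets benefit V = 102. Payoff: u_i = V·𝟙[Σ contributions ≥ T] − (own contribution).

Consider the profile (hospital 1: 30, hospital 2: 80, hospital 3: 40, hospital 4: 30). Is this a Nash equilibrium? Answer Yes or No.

Total = 180 ≥ 70: provided.
Hospital 1 (pledges 30, payoff 72): dropping to 0 → total 150, payoff 102. Profitable deviation.

No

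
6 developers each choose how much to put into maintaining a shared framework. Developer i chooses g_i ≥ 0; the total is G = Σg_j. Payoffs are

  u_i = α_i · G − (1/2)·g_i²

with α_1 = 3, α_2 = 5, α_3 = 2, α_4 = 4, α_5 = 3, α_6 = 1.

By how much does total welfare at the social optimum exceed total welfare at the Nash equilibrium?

680

Developer i's FOC: ∂u_i/∂g_i = α_i − g_i = 0, so g_i* = α_i.
NE contributions = (3, 5, 2, 4, 3, 1); G = 18.
W^NE = (Σα)·G − ½Σα_i² = 18² − ½·64 = 292.
Planner sets g_i = Σα_j = 18 for every i, so G^SO = 6·18 = 108.
W^SO = (Σα)·G^SO − ½·6·(Σα)² = (6/2)·18² = 972.
Deadweight loss = W^SO − W^NE = 680.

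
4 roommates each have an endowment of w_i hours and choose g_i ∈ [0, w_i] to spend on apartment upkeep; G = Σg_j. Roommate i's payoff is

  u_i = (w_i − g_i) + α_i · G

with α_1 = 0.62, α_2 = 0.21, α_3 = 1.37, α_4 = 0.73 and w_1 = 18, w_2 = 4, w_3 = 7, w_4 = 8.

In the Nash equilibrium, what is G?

7

∂u_i/∂g_i = α_i − 1, so roommate i contributes w_i if α_i > 1, else 0.
α_i > 1 for i ∈ {3}; NE contributions (0, 0, 7, 0), G = 7.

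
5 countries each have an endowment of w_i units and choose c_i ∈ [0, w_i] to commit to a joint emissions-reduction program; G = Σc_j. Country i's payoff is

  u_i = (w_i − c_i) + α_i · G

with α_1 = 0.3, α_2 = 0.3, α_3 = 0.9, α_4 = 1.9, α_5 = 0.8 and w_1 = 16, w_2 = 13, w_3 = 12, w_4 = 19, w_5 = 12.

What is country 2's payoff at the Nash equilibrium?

18.7

∂u_i/∂c_i = α_i − 1, so country i contributes w_i if α_i > 1, else 0.
α_i > 1 for i ∈ {4}; NE contributions (0, 0, 0, 19, 0), G = 19.
u_2 = (13 − 0) + 0.3·19 = 18.7.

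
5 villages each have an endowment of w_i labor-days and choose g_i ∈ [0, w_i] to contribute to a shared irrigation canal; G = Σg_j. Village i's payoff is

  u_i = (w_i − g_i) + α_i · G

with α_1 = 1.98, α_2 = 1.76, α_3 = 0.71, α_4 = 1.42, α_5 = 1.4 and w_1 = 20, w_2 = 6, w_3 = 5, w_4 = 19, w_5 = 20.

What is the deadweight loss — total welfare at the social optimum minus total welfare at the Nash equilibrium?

31.35

∂u_i/∂g_i = α_i − 1, so village i contributes w_i if α_i > 1, else 0.
α_i > 1 for i ∈ {1, 2, 4, 5}; NE contributions (20, 6, 0, 19, 20), G = 65.
W^NE = Σw_i − G^NE + (Σα_i)·G^NE = 70 + 6.27·65 = 477.55.
Planner: ∂(Σu_j)/∂g_i = Σα_j − 1 = 6.27 > 0, so everyone contributes w_i; G^SO = 70, W^SO = 70 + 6.27·70 = 508.9.
Deadweight loss = 31.35.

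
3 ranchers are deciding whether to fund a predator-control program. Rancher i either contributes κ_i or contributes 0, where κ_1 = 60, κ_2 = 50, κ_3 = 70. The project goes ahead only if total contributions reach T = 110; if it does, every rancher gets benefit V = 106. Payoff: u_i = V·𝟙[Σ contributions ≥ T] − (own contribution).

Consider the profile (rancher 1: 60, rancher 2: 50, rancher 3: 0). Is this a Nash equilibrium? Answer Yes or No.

Total = 110 ≥ 110: provided.
Rancher 1 (pledges 60, payoff 46): dropping to 0 → total 50, payoff 0. No gain.
Rancher 2 (pledges 50, payoff 56): dropping to 0 → total 60, payoff 0. No gain.
Rancher 3 (pledges 0, payoff 106): pledging 70 → total 180, payoff 36. No gain.

Yes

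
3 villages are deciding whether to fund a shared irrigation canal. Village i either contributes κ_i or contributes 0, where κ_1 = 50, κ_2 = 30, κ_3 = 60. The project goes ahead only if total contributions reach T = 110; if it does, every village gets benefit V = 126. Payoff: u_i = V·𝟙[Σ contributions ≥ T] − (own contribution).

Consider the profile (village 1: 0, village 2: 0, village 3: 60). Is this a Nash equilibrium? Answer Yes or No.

No

Total = 60 < 110: not provided.
Village 1 (pledges 0, payoff 0): pledging 50 → total 110, payoff 76. Profitable deviation.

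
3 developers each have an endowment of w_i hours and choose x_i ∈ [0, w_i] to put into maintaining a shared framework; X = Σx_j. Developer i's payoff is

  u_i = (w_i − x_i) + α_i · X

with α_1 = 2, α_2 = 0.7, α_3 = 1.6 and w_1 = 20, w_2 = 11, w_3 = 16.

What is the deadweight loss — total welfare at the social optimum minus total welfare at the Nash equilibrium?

36.3

∂u_i/∂x_i = α_i − 1, so developer i contributes w_i if α_i > 1, else 0.
α_i > 1 for i ∈ {1, 3}; NE contributions (20, 0, 16), X = 36.
W^NE = Σw_i − X^NE + (Σα_i)·X^NE = 47 + 3.3·36 = 165.8.
Planner: ∂(Σu_j)/∂x_i = Σα_j − 1 = 3.3 > 0, so everyone contributes w_i; X^SO = 47, W^SO = 47 + 3.3·47 = 202.1.
Deadweight loss = 36.3.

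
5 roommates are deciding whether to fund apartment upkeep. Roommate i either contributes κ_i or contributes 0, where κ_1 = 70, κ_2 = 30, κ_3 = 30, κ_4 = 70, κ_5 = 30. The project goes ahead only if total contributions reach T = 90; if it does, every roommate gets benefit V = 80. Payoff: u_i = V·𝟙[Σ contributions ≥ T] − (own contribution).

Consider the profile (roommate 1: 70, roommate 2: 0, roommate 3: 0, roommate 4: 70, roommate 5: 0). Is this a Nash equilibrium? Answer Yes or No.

Total = 140 ≥ 90: provided.
Roommate 1 (pledges 70, payoff 10): dropping to 0 → total 70, payoff 0. No gain.
Roommate 2 (pledges 0, payoff 80): pledging 30 → total 170, payoff 50. No gain.
Roommate 3 (pledges 0, payoff 80): pledging 30 → total 170, payoff 50. No gain.
Roommate 4 (pledges 70, payoff 10): dropping to 0 → total 70, payoff 0. No gain.
Roommate 5 (pledges 0, payoff 80): pledging 30 → total 170, payoff 50. No gain.

Yes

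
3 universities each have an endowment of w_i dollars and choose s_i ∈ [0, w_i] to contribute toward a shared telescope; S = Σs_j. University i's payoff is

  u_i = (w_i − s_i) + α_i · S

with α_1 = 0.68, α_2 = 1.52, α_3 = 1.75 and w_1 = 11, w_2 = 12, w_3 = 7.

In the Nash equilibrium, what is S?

19

∂u_i/∂s_i = α_i − 1, so university i contributes w_i if α_i > 1, else 0.
α_i > 1 for i ∈ {2, 3}; NE contributions (0, 12, 7), S = 19.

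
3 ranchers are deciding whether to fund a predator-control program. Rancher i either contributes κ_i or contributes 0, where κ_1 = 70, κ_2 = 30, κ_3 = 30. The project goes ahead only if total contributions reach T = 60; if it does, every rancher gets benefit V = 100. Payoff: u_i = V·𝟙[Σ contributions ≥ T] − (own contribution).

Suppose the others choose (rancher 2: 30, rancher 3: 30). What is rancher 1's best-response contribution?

Others' total = 60 ≥ 60; contributing adds cost 70 for no extra benefit.
Best response: 0.

0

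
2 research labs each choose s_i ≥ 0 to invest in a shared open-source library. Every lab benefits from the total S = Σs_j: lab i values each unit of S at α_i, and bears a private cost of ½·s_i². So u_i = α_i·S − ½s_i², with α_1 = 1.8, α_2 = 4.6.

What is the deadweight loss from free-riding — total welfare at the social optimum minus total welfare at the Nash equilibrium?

Lab i's FOC: ∂u_i/∂s_i = α_i − s_i = 0, so s_i* = α_i.
NE contributions = (1.8, 4.6); S = 6.4.
W^NE = (Σα)·S − ½Σα_i² = 6.4² − ½·24.4 = 28.76.
Planner sets s_i = Σα_j = 6.4 for every i, so S^SO = 2·6.4 = 12.8.
W^SO = (Σα)·S^SO − ½·2·(Σα)² = (2/2)·6.4² = 40.96.
Deadweight loss = W^SO − W^NE = 12.2.

12.2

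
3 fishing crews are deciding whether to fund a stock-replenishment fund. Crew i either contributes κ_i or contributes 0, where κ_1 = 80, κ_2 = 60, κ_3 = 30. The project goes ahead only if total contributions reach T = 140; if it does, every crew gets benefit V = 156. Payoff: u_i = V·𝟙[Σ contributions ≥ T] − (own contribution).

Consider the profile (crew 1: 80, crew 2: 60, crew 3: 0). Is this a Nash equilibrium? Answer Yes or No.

Yes

Total = 140 ≥ 140: provided.
Crew 1 (pledges 80, payoff 76): dropping to 0 → total 60, payoff 0. No gain.
Crew 2 (pledges 60, payoff 96): dropping to 0 → total 80, payoff 0. No gain.
Crew 3 (pledges 0, payoff 156): pledging 30 → total 170, payoff 126. No gain.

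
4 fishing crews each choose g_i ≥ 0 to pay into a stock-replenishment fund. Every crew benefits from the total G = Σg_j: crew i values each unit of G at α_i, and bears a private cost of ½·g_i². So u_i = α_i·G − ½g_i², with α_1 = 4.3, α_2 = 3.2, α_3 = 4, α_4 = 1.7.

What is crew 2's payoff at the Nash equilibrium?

37.12

Crew i's FOC: ∂u_i/∂g_i = α_i − g_i = 0, so g_i* = α_i.
NE contributions = (4.3, 3.2, 4, 1.7); G = 13.2.
u_2 = α_2·G − ½·(g_2)² = 3.2·13.2 − ½·3.2² = 37.12.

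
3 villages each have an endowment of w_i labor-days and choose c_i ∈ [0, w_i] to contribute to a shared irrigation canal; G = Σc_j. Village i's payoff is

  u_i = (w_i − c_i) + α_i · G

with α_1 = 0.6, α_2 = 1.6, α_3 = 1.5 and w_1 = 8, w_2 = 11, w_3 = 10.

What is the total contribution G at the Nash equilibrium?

∂u_i/∂c_i = α_i − 1, so village i contributes w_i if α_i > 1, else 0.
α_i > 1 for i ∈ {2, 3}; NE contributions (0, 11, 10), G = 21.

21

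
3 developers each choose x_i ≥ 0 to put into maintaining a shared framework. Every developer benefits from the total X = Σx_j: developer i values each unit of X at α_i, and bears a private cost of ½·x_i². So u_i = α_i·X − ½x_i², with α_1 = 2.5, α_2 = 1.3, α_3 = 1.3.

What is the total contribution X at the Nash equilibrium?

Developer i's FOC: ∂u_i/∂x_i = α_i − x_i = 0, so x_i* = α_i.
NE contributions = (2.5, 1.3, 1.3); X = 5.1.

5.1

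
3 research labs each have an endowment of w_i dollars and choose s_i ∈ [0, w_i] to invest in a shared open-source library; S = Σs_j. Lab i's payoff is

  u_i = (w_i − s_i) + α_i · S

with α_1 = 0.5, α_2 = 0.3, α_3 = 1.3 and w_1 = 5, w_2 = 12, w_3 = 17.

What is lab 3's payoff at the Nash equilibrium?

∂u_i/∂s_i = α_i − 1, so lab i contributes w_i if α_i > 1, else 0.
α_i > 1 for i ∈ {3}; NE contributions (0, 0, 17), S = 17.
u_3 = (17 − 17) + 1.3·17 = 22.1.

22.1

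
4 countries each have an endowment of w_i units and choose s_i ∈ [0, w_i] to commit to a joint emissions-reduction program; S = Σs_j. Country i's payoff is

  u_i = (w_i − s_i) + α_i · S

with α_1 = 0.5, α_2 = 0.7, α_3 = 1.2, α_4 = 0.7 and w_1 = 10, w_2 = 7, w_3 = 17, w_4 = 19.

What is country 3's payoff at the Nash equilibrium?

∂u_i/∂s_i = α_i − 1, so country i contributes w_i if α_i > 1, else 0.
α_i > 1 for i ∈ {3}; NE contributions (0, 0, 17, 0), S = 17.
u_3 = (17 − 17) + 1.2·17 = 20.4.

20.4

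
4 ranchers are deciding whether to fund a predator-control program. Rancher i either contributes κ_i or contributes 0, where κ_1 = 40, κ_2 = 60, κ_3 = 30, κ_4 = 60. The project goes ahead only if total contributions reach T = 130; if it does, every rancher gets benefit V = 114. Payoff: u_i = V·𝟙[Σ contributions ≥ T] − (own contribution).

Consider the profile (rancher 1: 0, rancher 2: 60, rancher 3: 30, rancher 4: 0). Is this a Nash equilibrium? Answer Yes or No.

Total = 90 < 130: not provided.
Rancher 1 (pledges 0, payoff 0): pledging 40 → total 130, payoff 74. Profitable deviation.

No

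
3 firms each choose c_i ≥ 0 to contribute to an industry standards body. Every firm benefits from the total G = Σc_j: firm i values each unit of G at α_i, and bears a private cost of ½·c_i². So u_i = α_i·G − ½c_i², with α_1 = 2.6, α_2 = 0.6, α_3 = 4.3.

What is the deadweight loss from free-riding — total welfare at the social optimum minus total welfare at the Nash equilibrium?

Firm i's FOC: ∂u_i/∂c_i = α_i − c_i = 0, so c_i* = α_i.
NE contributions = (2.6, 0.6, 4.3); G = 7.5.
W^NE = (Σα)·G − ½Σα_i² = 7.5² − ½·25.61 = 43.445.
Planner sets c_i = Σα_j = 7.5 for every i, so G^SO = 3·7.5 = 22.5.
W^SO = (Σα)·G^SO − ½·3·(Σα)² = (3/2)·7.5² = 84.375.
Deadweight loss = W^SO − W^NE = 40.93.

40.93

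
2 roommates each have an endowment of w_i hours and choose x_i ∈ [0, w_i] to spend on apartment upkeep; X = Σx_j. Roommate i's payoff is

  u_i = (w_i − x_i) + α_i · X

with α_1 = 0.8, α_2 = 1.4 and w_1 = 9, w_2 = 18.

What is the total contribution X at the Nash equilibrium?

∂u_i/∂x_i = α_i − 1, so roommate i contributes w_i if α_i > 1, else 0.
α_i > 1 for i ∈ {2}; NE contributions (0, 18), X = 18.

18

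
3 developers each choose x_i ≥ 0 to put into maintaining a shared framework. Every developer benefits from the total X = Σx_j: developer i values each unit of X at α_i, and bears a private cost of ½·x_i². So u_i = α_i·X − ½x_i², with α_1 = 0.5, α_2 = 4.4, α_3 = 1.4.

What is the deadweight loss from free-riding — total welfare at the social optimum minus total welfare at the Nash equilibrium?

Developer i's FOC: ∂u_i/∂x_i = α_i − x_i = 0, so x_i* = α_i.
NE contributions = (0.5, 4.4, 1.4); X = 6.3.
W^NE = (Σα)·X − ½Σα_i² = 6.3² − ½·21.57 = 28.905.
Planner sets x_i = Σα_j = 6.3 for every i, so X^SO = 3·6.3 = 18.9.
W^SO = (Σα)·X^SO − ½·3·(Σα)² = (3/2)·6.3² = 59.535.
Deadweight loss = W^SO − W^NE = 30.63.

30.63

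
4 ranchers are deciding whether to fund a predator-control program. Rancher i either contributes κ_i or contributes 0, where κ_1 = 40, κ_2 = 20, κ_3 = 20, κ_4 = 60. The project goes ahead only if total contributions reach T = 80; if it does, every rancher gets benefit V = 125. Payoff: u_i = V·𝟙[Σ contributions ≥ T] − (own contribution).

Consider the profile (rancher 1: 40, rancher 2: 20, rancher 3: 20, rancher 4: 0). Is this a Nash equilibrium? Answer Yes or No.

Yes

Total = 80 ≥ 80: provided.
Rancher 1 (pledges 40, payoff 85): dropping to 0 → total 40, payoff 0. No gain.
Rancher 2 (pledges 20, payoff 105): dropping to 0 → total 60, payoff 0. No gain.
Rancher 3 (pledges 20, payoff 105): dropping to 0 → total 60, payoff 0. No gain.
Rancher 4 (pledges 0, payoff 125): pledging 60 → total 140, payoff 65. No gain.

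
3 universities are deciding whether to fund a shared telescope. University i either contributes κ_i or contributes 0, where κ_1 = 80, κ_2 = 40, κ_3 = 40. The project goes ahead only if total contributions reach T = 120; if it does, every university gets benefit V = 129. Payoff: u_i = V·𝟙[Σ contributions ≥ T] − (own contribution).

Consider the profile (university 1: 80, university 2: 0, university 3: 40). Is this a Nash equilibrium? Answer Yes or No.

Yes

Total = 120 ≥ 120: provided.
University 1 (pledges 80, payoff 49): dropping to 0 → total 40, payoff 0. No gain.
University 2 (pledges 0, payoff 129): pledging 40 → total 160, payoff 89. No gain.
University 3 (pledges 40, payoff 89): dropping to 0 → total 80, payoff 0. No gain.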